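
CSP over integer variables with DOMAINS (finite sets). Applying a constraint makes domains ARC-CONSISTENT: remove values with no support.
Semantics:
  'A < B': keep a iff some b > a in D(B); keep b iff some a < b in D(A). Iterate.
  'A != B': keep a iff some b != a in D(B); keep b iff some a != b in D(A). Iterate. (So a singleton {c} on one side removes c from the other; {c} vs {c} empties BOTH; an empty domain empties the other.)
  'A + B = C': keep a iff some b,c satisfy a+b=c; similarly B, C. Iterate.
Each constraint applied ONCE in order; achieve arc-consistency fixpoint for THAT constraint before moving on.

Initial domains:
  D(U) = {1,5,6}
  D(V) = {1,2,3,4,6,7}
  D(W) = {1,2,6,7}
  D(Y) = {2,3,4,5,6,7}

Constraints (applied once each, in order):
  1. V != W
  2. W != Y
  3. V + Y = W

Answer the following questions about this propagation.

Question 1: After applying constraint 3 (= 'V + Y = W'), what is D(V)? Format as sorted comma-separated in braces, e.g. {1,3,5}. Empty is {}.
Constraint 1 (V != W) on D(V)={1,2,3,4,6,7} D(W)={1,2,6,7}: no change
Constraint 2 (W != Y) on D(W)={1,2,6,7} D(Y)={2,3,4,5,6,7}: no change
Constraint 3 (V + Y = W) on D(V)={1,2,3,4,6,7} D(Y)={2,3,4,5,6,7} D(W)={1,2,6,7}: V {1,2,3,4,6,7}->{1,2,3,4}; Y {2,3,4,5,6,7}->{2,3,4,5,6}; W {1,2,6,7}->{6,7}
So after constraint 3: D(V) = {1,2,3,4}

Answer: {1,2,3,4}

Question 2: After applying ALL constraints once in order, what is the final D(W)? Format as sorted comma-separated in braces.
Answer: {6,7}

Derivation:
Constraint 1 (V != W) on D(V)={1,2,3,4,6,7} D(W)={1,2,6,7}: no change
Constraint 2 (W != Y) on D(W)={1,2,6,7} D(Y)={2,3,4,5,6,7}: no change
Constraint 3 (V + Y = W) on D(V)={1,2,3,4,6,7} D(Y)={2,3,4,5,6,7} D(W)={1,2,6,7}: V {1,2,3,4,6,7}->{1,2,3,4}; Y {2,3,4,5,6,7}->{2,3,4,5,6}; W {1,2,6,7}->{6,7}
So after all 3 constraints: D(W) = {6,7}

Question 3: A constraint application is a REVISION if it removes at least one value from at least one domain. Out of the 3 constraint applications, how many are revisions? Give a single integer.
Answer: 1

Derivation:
Constraint 1 (V != W) on D(V)={1,2,3,4,6,7} D(W)={1,2,6,7}: no change => not a revision
Constraint 2 (W != Y) on D(W)={1,2,6,7} D(Y)={2,3,4,5,6,7}: no change => not a revision
Constraint 3 (V + Y = W) on D(V)={1,2,3,4,6,7} D(Y)={2,3,4,5,6,7} D(W)={1,2,6,7}: V {1,2,3,4,6,7}->{1,2,3,4}; Y {2,3,4,5,6,7}->{2,3,4,5,6}; W {1,2,6,7}->{6,7} => REVISION
Total revisions = 1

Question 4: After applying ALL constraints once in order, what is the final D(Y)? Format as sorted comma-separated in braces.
Constraint 1 (V != W) on D(V)={1,2,3,4,6,7} D(W)={1,2,6,7}: no change
Constraint 2 (W != Y) on D(W)={1,2,6,7} D(Y)={2,3,4,5,6,7}: no change
Constraint 3 (V + Y = W) on D(V)={1,2,3,4,6,7} D(Y)={2,3,4,5,6,7} D(W)={1,2,6,7}: V {1,2,3,4,6,7}->{1,2,3,4}; Y {2,3,4,5,6,7}->{2,3,4,5,6}; W {1,2,6,7}->{6,7}
So after all 3 constraints: D(Y) = {2,3,4,5,6}

Answer: {2,3,4,5,6}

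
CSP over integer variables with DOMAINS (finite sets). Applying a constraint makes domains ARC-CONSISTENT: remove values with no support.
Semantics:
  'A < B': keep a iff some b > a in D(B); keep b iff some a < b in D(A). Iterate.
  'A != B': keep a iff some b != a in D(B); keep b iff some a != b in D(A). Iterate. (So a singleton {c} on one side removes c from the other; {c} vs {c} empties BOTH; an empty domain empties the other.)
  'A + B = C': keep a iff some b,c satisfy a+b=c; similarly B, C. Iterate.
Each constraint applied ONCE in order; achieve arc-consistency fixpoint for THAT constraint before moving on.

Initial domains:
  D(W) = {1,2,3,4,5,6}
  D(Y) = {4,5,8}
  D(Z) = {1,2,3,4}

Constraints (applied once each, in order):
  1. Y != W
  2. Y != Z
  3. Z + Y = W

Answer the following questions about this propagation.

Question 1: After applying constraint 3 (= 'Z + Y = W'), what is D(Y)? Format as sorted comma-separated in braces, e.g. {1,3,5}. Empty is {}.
Answer: {4,5}

Derivation:
Constraint 1 (Y != W) on D(Y)={4,5,8} D(W)={1,2,3,4,5,6}: no change
Constraint 2 (Y != Z) on D(Y)={4,5,8} D(Z)={1,2,3,4}: no change
Constraint 3 (Z + Y = W) on D(Z)={1,2,3,4} D(Y)={4,5,8} D(W)={1,2,3,4,5,6}: Z {1,2,3,4}->{1,2}; Y {4,5,8}->{4,5}; W {1,2,3,4,5,6}->{5,6}
So after constraint 3: D(Y) = {4,5}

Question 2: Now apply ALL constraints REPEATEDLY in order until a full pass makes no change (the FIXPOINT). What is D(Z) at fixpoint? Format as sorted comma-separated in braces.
Answer: {1,2}

Derivation:
pass 0 (initial): D(Z)={1,2,3,4}
pass 1: W {1,2,3,4,5,6}->{5,6}; Y {4,5,8}->{4,5}; Z {1,2,3,4}->{1,2}
pass 2: no change
Fixpoint after 2 passes: D(Z) = {1,2}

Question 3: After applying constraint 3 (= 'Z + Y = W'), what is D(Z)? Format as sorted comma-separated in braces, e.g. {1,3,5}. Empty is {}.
Answer: {1,2}

Derivation:
Constraint 1 (Y != W) on D(Y)={4,5,8} D(W)={1,2,3,4,5,6}: no change
Constraint 2 (Y != Z) on D(Y)={4,5,8} D(Z)={1,2,3,4}: no change
Constraint 3 (Z + Y = W) on D(Z)={1,2,3,4} D(Y)={4,5,8} D(W)={1,2,3,4,5,6}: Z {1,2,3,4}->{1,2}; Y {4,5,8}->{4,5}; W {1,2,3,4,5,6}->{5,6}
So after constraint 3: D(Z) = {1,2}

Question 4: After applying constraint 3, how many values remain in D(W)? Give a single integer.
Constraint 1 (Y != W) on D(Y)={4,5,8} D(W)={1,2,3,4,5,6}: no change
Constraint 2 (Y != Z) on D(Y)={4,5,8} D(Z)={1,2,3,4}: no change
Constraint 3 (Z + Y = W) on D(Z)={1,2,3,4} D(Y)={4,5,8} D(W)={1,2,3,4,5,6}: Z {1,2,3,4}->{1,2}; Y {4,5,8}->{4,5}; W {1,2,3,4,5,6}->{5,6}
So after constraint 3: D(W)={5,6}, size = 2

Answer: 2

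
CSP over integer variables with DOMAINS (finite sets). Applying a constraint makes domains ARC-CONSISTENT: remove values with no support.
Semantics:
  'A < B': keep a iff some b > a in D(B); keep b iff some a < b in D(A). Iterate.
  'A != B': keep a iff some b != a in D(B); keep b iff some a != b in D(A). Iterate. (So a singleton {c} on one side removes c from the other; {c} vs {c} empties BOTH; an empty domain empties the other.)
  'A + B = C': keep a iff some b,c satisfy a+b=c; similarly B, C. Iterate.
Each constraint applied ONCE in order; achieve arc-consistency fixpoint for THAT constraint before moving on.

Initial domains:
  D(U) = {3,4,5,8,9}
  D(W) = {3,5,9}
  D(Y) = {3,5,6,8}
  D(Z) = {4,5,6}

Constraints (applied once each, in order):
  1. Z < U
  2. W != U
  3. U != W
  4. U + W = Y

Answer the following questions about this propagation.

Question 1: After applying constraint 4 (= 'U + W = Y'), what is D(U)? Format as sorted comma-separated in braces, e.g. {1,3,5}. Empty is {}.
Constraint 1 (Z < U) on D(Z)={4,5,6} D(U)={3,4,5,8,9}: U {3,4,5,8,9}->{5,8,9}
Constraint 2 (W != U) on D(W)={3,5,9} D(U)={5,8,9}: no change
Constraint 3 (U != W) on D(U)={5,8,9} D(W)={3,5,9}: no change
Constraint 4 (U + W = Y) on D(U)={5,8,9} D(W)={3,5,9} D(Y)={3,5,6,8}: U {5,8,9}->{5}; W {3,5,9}->{3}; Y {3,5,6,8}->{8}
So after constraint 4: D(U) = {5}

Answer: {5}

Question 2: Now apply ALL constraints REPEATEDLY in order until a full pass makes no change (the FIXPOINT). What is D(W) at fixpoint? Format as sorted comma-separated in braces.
pass 0 (initial): D(W)={3,5,9}
pass 1: U {3,4,5,8,9}->{5}; W {3,5,9}->{3}; Y {3,5,6,8}->{8}
pass 2: Z {4,5,6}->{4}
pass 3: no change
Fixpoint after 3 passes: D(W) = {3}

Answer: {3}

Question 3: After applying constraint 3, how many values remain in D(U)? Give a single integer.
Answer: 3

Derivation:
Constraint 1 (Z < U) on D(Z)={4,5,6} D(U)={3,4,5,8,9}: U {3,4,5,8,9}->{5,8,9}
Constraint 2 (W != U) on D(W)={3,5,9} D(U)={5,8,9}: no change
Constraint 3 (U != W) on D(U)={5,8,9} D(W)={3,5,9}: no change
So after constraint 3: D(U)={5,8,9}, size = 3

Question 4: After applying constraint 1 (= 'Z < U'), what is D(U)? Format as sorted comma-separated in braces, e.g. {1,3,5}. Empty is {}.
Constraint 1 (Z < U) on D(Z)={4,5,6} D(U)={3,4,5,8,9}: U {3,4,5,8,9}->{5,8,9}
So after constraint 1: D(U) = {5,8,9}

Answer: {5,8,9}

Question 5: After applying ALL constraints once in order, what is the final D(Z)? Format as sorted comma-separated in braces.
Answer: {4,5,6}

Derivation:
Constraint 1 (Z < U) on D(Z)={4,5,6} D(U)={3,4,5,8,9}: U {3,4,5,8,9}->{5,8,9}
Constraint 2 (W != U) on D(W)={3,5,9} D(U)={5,8,9}: no change
Constraint 3 (U != W) on D(U)={5,8,9} D(W)={3,5,9}: no change
Constraint 4 (U + W = Y) on D(U)={5,8,9} D(W)={3,5,9} D(Y)={3,5,6,8}: U {5,8,9}->{5}; W {3,5,9}->{3}; Y {3,5,6,8}->{8}
So after all 4 constraints: D(Z) = {4,5,6}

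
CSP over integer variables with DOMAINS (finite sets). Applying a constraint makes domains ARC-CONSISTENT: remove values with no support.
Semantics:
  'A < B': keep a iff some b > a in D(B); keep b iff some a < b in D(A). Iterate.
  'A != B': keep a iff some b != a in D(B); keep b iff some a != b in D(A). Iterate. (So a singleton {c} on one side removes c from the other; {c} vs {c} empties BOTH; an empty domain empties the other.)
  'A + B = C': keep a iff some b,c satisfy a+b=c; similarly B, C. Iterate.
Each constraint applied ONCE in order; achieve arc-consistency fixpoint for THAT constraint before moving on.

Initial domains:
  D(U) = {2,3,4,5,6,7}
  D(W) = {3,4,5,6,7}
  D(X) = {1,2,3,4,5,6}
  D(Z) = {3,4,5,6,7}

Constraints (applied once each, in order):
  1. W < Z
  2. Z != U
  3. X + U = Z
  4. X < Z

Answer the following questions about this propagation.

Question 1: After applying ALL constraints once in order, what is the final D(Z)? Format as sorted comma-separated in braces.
Answer: {4,5,6,7}

Derivation:
Constraint 1 (W < Z) on D(W)={3,4,5,6,7} D(Z)={3,4,5,6,7}: W {3,4,5,6,7}->{3,4,5,6}; Z {3,4,5,6,7}->{4,5,6,7}
Constraint 2 (Z != U) on D(Z)={4,5,6,7} D(U)={2,3,4,5,6,7}: no change
Constraint 3 (X + U = Z) on D(X)={1,2,3,4,5,6} D(U)={2,3,4,5,6,7} D(Z)={4,5,6,7}: X {1,2,3,4,5,6}->{1,2,3,4,5}; U {2,3,4,5,6,7}->{2,3,4,5,6}
Constraint 4 (X < Z) on D(X)={1,2,3,4,5} D(Z)={4,5,6,7}: no change
So after all 4 constraints: D(Z) = {4,5,6,7}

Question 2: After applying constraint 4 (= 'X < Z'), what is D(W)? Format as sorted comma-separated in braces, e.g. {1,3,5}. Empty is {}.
Constraint 1 (W < Z) on D(W)={3,4,5,6,7} D(Z)={3,4,5,6,7}: W {3,4,5,6,7}->{3,4,5,6}; Z {3,4,5,6,7}->{4,5,6,7}
Constraint 2 (Z != U) on D(Z)={4,5,6,7} D(U)={2,3,4,5,6,7}: no change
Constraint 3 (X + U = Z) on D(X)={1,2,3,4,5,6} D(U)={2,3,4,5,6,7} D(Z)={4,5,6,7}: X {1,2,3,4,5,6}->{1,2,3,4,5}; U {2,3,4,5,6,7}->{2,3,4,5,6}
Constraint 4 (X < Z) on D(X)={1,2,3,4,5} D(Z)={4,5,6,7}: no change
So after constraint 4: D(W) = {3,4,5,6}

Answer: {3,4,5,6}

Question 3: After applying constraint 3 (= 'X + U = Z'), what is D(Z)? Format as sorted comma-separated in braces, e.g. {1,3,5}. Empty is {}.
Constraint 1 (W < Z) on D(W)={3,4,5,6,7} D(Z)={3,4,5,6,7}: W {3,4,5,6,7}->{3,4,5,6}; Z {3,4,5,6,7}->{4,5,6,7}
Constraint 2 (Z != U) on D(Z)={4,5,6,7} D(U)={2,3,4,5,6,7}: no change
Constraint 3 (X + U = Z) on D(X)={1,2,3,4,5,6} D(U)={2,3,4,5,6,7} D(Z)={4,5,6,7}: X {1,2,3,4,5,6}->{1,2,3,4,5}; U {2,3,4,5,6,7}->{2,3,4,5,6}
So after constraint 3: D(Z) = {4,5,6,7}

Answer: {4,5,6,7}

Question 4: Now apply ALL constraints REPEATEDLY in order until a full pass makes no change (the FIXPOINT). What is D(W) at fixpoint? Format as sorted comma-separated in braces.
pass 0 (initial): D(W)={3,4,5,6,7}
pass 1: U {2,3,4,5,6,7}->{2,3,4,5,6}; W {3,4,5,6,7}->{3,4,5,6}; X {1,2,3,4,5,6}->{1,2,3,4,5}; Z {3,4,5,6,7}->{4,5,6,7}
pass 2: no change
Fixpoint after 2 passes: D(W) = {3,4,5,6}

Answer: {3,4,5,6}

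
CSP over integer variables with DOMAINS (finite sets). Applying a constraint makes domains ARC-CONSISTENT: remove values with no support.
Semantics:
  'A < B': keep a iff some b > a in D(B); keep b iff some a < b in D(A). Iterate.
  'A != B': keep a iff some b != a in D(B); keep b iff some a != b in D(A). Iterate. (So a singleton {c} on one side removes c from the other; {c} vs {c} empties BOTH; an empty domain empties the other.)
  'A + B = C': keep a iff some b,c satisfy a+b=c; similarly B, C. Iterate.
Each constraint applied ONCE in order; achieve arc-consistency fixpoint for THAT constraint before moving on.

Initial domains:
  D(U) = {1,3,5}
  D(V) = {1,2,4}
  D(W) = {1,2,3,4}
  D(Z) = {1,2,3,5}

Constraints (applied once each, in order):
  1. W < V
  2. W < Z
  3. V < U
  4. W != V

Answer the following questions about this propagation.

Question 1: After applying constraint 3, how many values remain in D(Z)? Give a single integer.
Answer: 3

Derivation:
Constraint 1 (W < V) on D(W)={1,2,3,4} D(V)={1,2,4}: W {1,2,3,4}->{1,2,3}; V {1,2,4}->{2,4}
Constraint 2 (W < Z) on D(W)={1,2,3} D(Z)={1,2,3,5}: Z {1,2,3,5}->{2,3,5}
Constraint 3 (V < U) on D(V)={2,4} D(U)={1,3,5}: U {1,3,5}->{3,5}
So after constraint 3: D(Z)={2,3,5}, size = 3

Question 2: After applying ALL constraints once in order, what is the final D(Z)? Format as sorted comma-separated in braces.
Answer: {2,3,5}

Derivation:
Constraint 1 (W < V) on D(W)={1,2,3,4} D(V)={1,2,4}: W {1,2,3,4}->{1,2,3}; V {1,2,4}->{2,4}
Constraint 2 (W < Z) on D(W)={1,2,3} D(Z)={1,2,3,5}: Z {1,2,3,5}->{2,3,5}
Constraint 3 (V < U) on D(V)={2,4} D(U)={1,3,5}: U {1,3,5}->{3,5}
Constraint 4 (W != V) on D(W)={1,2,3} D(V)={2,4}: no change
So after all 4 constraints: D(Z) = {2,3,5}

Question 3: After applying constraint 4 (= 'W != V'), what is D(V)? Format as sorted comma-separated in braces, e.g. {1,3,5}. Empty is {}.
Answer: {2,4}

Derivation:
Constraint 1 (W < V) on D(W)={1,2,3,4} D(V)={1,2,4}: W {1,2,3,4}->{1,2,3}; V {1,2,4}->{2,4}
Constraint 2 (W < Z) on D(W)={1,2,3} D(Z)={1,2,3,5}: Z {1,2,3,5}->{2,3,5}
Constraint 3 (V < U) on D(V)={2,4} D(U)={1,3,5}: U {1,3,5}->{3,5}
Constraint 4 (W != V) on D(W)={1,2,3} D(V)={2,4}: no change
So after constraint 4: D(V) = {2,4}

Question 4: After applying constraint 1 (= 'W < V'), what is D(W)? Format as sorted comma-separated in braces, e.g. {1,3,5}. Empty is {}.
Constraint 1 (W < V) on D(W)={1,2,3,4} D(V)={1,2,4}: W {1,2,3,4}->{1,2,3}; V {1,2,4}->{2,4}
So after constraint 1: D(W) = {1,2,3}

Answer: {1,2,3}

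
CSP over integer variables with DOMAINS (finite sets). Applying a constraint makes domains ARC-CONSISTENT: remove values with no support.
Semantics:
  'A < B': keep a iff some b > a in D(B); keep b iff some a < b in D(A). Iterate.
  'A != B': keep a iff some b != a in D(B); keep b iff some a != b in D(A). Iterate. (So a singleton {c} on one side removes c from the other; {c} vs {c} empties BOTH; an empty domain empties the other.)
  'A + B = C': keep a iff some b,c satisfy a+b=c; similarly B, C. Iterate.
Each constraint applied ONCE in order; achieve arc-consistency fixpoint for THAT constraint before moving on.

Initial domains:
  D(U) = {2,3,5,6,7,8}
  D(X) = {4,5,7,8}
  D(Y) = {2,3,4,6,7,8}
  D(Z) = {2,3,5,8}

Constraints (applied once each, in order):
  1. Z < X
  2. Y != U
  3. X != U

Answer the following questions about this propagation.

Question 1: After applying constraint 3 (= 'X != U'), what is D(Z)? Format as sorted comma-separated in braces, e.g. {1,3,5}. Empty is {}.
Constraint 1 (Z < X) on D(Z)={2,3,5,8} D(X)={4,5,7,8}: Z {2,3,5,8}->{2,3,5}
Constraint 2 (Y != U) on D(Y)={2,3,4,6,7,8} D(U)={2,3,5,6,7,8}: no change
Constraint 3 (X != U) on D(X)={4,5,7,8} D(U)={2,3,5,6,7,8}: no change
So after constraint 3: D(Z) = {2,3,5}

Answer: {2,3,5}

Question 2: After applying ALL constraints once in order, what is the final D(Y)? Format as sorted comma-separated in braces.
Answer: {2,3,4,6,7,8}

Derivation:
Constraint 1 (Z < X) on D(Z)={2,3,5,8} D(X)={4,5,7,8}: Z {2,3,5,8}->{2,3,5}
Constraint 2 (Y != U) on D(Y)={2,3,4,6,7,8} D(U)={2,3,5,6,7,8}: no change
Constraint 3 (X != U) on D(X)={4,5,7,8} D(U)={2,3,5,6,7,8}: no change
So after all 3 constraints: D(Y) = {2,3,4,6,7,8}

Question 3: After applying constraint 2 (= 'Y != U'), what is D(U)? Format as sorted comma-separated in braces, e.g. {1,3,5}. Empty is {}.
Answer: {2,3,5,6,7,8}

Derivation:
Constraint 1 (Z < X) on D(Z)={2,3,5,8} D(X)={4,5,7,8}: Z {2,3,5,8}->{2,3,5}
Constraint 2 (Y != U) on D(Y)={2,3,4,6,7,8} D(U)={2,3,5,6,7,8}: no change
So after constraint 2: D(U) = {2,3,5,6,7,8}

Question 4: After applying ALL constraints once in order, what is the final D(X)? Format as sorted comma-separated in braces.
Answer: {4,5,7,8}

Derivation:
Constraint 1 (Z < X) on D(Z)={2,3,5,8} D(X)={4,5,7,8}: Z {2,3,5,8}->{2,3,5}
Constraint 2 (Y != U) on D(Y)={2,3,4,6,7,8} D(U)={2,3,5,6,7,8}: no change
Constraint 3 (X != U) on D(X)={4,5,7,8} D(U)={2,3,5,6,7,8}: no change
So after all 3 constraints: D(X) = {4,5,7,8}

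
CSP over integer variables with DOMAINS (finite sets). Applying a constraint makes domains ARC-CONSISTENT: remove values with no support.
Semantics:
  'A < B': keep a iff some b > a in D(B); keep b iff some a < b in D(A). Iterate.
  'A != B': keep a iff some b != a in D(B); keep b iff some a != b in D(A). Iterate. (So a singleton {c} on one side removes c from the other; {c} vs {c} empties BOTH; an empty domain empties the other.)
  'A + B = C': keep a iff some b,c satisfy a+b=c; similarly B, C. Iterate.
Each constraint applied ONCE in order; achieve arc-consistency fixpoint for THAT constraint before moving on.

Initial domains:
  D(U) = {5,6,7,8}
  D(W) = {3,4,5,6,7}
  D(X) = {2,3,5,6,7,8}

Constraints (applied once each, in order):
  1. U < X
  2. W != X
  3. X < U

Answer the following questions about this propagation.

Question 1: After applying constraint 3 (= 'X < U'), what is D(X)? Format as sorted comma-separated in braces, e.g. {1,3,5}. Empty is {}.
Constraint 1 (U < X) on D(U)={5,6,7,8} D(X)={2,3,5,6,7,8}: U {5,6,7,8}->{5,6,7}; X {2,3,5,6,7,8}->{6,7,8}
Constraint 2 (W != X) on D(W)={3,4,5,6,7} D(X)={6,7,8}: no change
Constraint 3 (X < U) on D(X)={6,7,8} D(U)={5,6,7}: X {6,7,8}->{6}; U {5,6,7}->{7}
So after constraint 3: D(X) = {6}

Answer: {6}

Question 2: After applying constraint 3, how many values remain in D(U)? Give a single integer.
Answer: 1

Derivation:
Constraint 1 (U < X) on D(U)={5,6,7,8} D(X)={2,3,5,6,7,8}: U {5,6,7,8}->{5,6,7}; X {2,3,5,6,7,8}->{6,7,8}
Constraint 2 (W != X) on D(W)={3,4,5,6,7} D(X)={6,7,8}: no change
Constraint 3 (X < U) on D(X)={6,7,8} D(U)={5,6,7}: X {6,7,8}->{6}; U {5,6,7}->{7}
So after constraint 3: D(U)={7}, size = 1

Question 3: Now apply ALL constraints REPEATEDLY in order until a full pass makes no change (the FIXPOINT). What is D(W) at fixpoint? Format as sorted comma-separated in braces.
Answer: {}

Derivation:
pass 0 (initial): D(W)={3,4,5,6,7}
pass 1: U {5,6,7,8}->{7}; X {2,3,5,6,7,8}->{6}
pass 2: U {7}->{}; W {3,4,5,6,7}->{}; X {6}->{}
pass 3: no change
Fixpoint after 3 passes: D(W) = {}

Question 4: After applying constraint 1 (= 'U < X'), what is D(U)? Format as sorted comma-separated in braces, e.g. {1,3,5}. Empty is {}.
Answer: {5,6,7}

Derivation:
Constraint 1 (U < X) on D(U)={5,6,7,8} D(X)={2,3,5,6,7,8}: U {5,6,7,8}->{5,6,7}; X {2,3,5,6,7,8}->{6,7,8}
So after constraint 1: D(U) = {5,6,7}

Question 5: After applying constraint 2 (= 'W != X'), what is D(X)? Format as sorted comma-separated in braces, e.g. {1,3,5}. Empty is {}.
Constraint 1 (U < X) on D(U)={5,6,7,8} D(X)={2,3,5,6,7,8}: U {5,6,7,8}->{5,6,7}; X {2,3,5,6,7,8}->{6,7,8}
Constraint 2 (W != X) on D(W)={3,4,5,6,7} D(X)={6,7,8}: no change
So after constraint 2: D(X) = {6,7,8}

Answer: {6,7,8}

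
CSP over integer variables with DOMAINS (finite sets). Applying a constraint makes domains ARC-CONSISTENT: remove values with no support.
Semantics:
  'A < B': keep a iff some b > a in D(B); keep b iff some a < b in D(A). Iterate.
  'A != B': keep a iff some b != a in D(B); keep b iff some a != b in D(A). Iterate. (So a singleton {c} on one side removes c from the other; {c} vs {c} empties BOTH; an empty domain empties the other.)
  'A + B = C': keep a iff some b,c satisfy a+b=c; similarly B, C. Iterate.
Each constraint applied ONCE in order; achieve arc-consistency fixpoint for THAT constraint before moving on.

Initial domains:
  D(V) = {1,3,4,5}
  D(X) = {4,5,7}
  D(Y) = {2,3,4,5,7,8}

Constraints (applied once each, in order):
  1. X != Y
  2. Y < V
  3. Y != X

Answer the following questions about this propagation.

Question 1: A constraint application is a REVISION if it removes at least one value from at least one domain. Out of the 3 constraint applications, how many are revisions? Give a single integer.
Constraint 1 (X != Y) on D(X)={4,5,7} D(Y)={2,3,4,5,7,8}: no change => not a revision
Constraint 2 (Y < V) on D(Y)={2,3,4,5,7,8} D(V)={1,3,4,5}: Y {2,3,4,5,7,8}->{2,3,4}; V {1,3,4,5}->{3,4,5} => REVISION
Constraint 3 (Y != X) on D(Y)={2,3,4} D(X)={4,5,7}: no change => not a revision
Total revisions = 1

Answer: 1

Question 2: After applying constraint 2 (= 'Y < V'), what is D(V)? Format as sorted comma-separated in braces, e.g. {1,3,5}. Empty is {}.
Answer: {3,4,5}

Derivation:
Constraint 1 (X != Y) on D(X)={4,5,7} D(Y)={2,3,4,5,7,8}: no change
Constraint 2 (Y < V) on D(Y)={2,3,4,5,7,8} D(V)={1,3,4,5}: Y {2,3,4,5,7,8}->{2,3,4}; V {1,3,4,5}->{3,4,5}
So after constraint 2: D(V) = {3,4,5}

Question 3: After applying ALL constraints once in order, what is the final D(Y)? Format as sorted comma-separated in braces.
Constraint 1 (X != Y) on D(X)={4,5,7} D(Y)={2,3,4,5,7,8}: no change
Constraint 2 (Y < V) on D(Y)={2,3,4,5,7,8} D(V)={1,3,4,5}: Y {2,3,4,5,7,8}->{2,3,4}; V {1,3,4,5}->{3,4,5}
Constraint 3 (Y != X) on D(Y)={2,3,4} D(X)={4,5,7}: no change
So after all 3 constraints: D(Y) = {2,3,4}

Answer: {2,3,4}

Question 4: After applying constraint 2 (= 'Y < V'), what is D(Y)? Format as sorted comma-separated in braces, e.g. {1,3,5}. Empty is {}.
Constraint 1 (X != Y) on D(X)={4,5,7} D(Y)={2,3,4,5,7,8}: no change
Constraint 2 (Y < V) on D(Y)={2,3,4,5,7,8} D(V)={1,3,4,5}: Y {2,3,4,5,7,8}->{2,3,4}; V {1,3,4,5}->{3,4,5}
So after constraint 2: D(Y) = {2,3,4}

Answer: {2,3,4}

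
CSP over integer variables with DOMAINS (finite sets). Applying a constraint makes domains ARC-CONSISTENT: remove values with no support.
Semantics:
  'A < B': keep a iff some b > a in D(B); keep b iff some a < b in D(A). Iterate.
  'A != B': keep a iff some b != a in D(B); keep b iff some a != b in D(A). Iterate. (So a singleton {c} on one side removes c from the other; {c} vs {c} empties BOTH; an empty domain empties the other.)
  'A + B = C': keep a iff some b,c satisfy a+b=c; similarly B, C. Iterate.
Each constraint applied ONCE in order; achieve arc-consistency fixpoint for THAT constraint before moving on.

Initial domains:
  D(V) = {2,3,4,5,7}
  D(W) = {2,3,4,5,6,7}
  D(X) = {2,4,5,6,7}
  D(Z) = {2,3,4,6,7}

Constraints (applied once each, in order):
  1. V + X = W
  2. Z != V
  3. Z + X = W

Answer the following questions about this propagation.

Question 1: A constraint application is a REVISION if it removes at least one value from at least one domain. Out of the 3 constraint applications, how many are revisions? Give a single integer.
Constraint 1 (V + X = W) on D(V)={2,3,4,5,7} D(X)={2,4,5,6,7} D(W)={2,3,4,5,6,7}: V {2,3,4,5,7}->{2,3,4,5}; X {2,4,5,6,7}->{2,4,5}; W {2,3,4,5,6,7}->{4,5,6,7} => REVISION
Constraint 2 (Z != V) on D(Z)={2,3,4,6,7} D(V)={2,3,4,5}: no change => not a revision
Constraint 3 (Z + X = W) on D(Z)={2,3,4,6,7} D(X)={2,4,5} D(W)={4,5,6,7}: Z {2,3,4,6,7}->{2,3,4} => REVISION
Total revisions = 2

Answer: 2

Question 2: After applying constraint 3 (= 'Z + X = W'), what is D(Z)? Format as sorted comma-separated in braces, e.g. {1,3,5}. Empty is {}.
Answer: {2,3,4}

Derivation:
Constraint 1 (V + X = W) on D(V)={2,3,4,5,7} D(X)={2,4,5,6,7} D(W)={2,3,4,5,6,7}: V {2,3,4,5,7}->{2,3,4,5}; X {2,4,5,6,7}->{2,4,5}; W {2,3,4,5,6,7}->{4,5,6,7}
Constraint 2 (Z != V) on D(Z)={2,3,4,6,7} D(V)={2,3,4,5}: no change
Constraint 3 (Z + X = W) on D(Z)={2,3,4,6,7} D(X)={2,4,5} D(W)={4,5,6,7}: Z {2,3,4,6,7}->{2,3,4}
So after constraint 3: D(Z) = {2,3,4}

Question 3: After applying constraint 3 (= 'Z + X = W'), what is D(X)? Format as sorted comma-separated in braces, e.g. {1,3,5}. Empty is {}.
Answer: {2,4,5}

Derivation:
Constraint 1 (V + X = W) on D(V)={2,3,4,5,7} D(X)={2,4,5,6,7} D(W)={2,3,4,5,6,7}: V {2,3,4,5,7}->{2,3,4,5}; X {2,4,5,6,7}->{2,4,5}; W {2,3,4,5,6,7}->{4,5,6,7}
Constraint 2 (Z != V) on D(Z)={2,3,4,6,7} D(V)={2,3,4,5}: no change
Constraint 3 (Z + X = W) on D(Z)={2,3,4,6,7} D(X)={2,4,5} D(W)={4,5,6,7}: Z {2,3,4,6,7}->{2,3,4}
So after constraint 3: D(X) = {2,4,5}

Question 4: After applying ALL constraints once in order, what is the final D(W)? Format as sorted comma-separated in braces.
Answer: {4,5,6,7}

Derivation:
Constraint 1 (V + X = W) on D(V)={2,3,4,5,7} D(X)={2,4,5,6,7} D(W)={2,3,4,5,6,7}: V {2,3,4,5,7}->{2,3,4,5}; X {2,4,5,6,7}->{2,4,5}; W {2,3,4,5,6,7}->{4,5,6,7}
Constraint 2 (Z != V) on D(Z)={2,3,4,6,7} D(V)={2,3,4,5}: no change
Constraint 3 (Z + X = W) on D(Z)={2,3,4,6,7} D(X)={2,4,5} D(W)={4,5,6,7}: Z {2,3,4,6,7}->{2,3,4}
So after all 3 constraints: D(W) = {4,5,6,7}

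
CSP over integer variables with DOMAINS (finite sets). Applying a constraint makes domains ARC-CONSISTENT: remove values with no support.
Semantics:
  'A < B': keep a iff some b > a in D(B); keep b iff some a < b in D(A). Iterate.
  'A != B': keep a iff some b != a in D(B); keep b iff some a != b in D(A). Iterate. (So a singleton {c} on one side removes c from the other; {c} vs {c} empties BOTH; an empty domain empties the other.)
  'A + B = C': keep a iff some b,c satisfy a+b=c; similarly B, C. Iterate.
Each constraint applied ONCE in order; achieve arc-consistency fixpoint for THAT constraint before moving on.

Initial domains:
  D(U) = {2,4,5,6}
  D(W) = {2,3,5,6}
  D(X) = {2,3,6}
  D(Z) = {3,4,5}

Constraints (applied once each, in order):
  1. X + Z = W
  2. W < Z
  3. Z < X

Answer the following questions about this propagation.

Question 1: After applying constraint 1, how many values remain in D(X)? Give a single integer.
Constraint 1 (X + Z = W) on D(X)={2,3,6} D(Z)={3,4,5} D(W)={2,3,5,6}: X {2,3,6}->{2,3}; Z {3,4,5}->{3,4}; W {2,3,5,6}->{5,6}
So after constraint 1: D(X)={2,3}, size = 2

Answer: 2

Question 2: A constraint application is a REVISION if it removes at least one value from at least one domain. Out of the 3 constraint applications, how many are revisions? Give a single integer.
Constraint 1 (X + Z = W) on D(X)={2,3,6} D(Z)={3,4,5} D(W)={2,3,5,6}: X {2,3,6}->{2,3}; Z {3,4,5}->{3,4}; W {2,3,5,6}->{5,6} => REVISION
Constraint 2 (W < Z) on D(W)={5,6} D(Z)={3,4}: W {5,6}->{}; Z {3,4}->{} => REVISION
Constraint 3 (Z < X) on D(Z)={} D(X)={2,3}: X {2,3}->{} => REVISION
Total revisions = 3

Answer: 3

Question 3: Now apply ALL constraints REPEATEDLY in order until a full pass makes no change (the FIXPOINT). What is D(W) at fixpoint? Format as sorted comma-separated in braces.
Answer: {}

Derivation:
pass 0 (initial): D(W)={2,3,5,6}
pass 1: W {2,3,5,6}->{}; X {2,3,6}->{}; Z {3,4,5}->{}
pass 2: no change
Fixpoint after 2 passes: D(W) = {}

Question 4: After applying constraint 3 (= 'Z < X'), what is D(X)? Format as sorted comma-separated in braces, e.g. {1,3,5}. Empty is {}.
Constraint 1 (X + Z = W) on D(X)={2,3,6} D(Z)={3,4,5} D(W)={2,3,5,6}: X {2,3,6}->{2,3}; Z {3,4,5}->{3,4}; W {2,3,5,6}->{5,6}
Constraint 2 (W < Z) on D(W)={5,6} D(Z)={3,4}: W {5,6}->{}; Z {3,4}->{}
Constraint 3 (Z < X) on D(Z)={} D(X)={2,3}: X {2,3}->{}
So after constraint 3: D(X) = {}

Answer: {}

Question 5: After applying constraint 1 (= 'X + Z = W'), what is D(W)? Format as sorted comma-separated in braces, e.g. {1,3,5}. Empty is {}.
Constraint 1 (X + Z = W) on D(X)={2,3,6} D(Z)={3,4,5} D(W)={2,3,5,6}: X {2,3,6}->{2,3}; Z {3,4,5}->{3,4}; W {2,3,5,6}->{5,6}
So after constraint 1: D(W) = {5,6}

Answer: {5,6}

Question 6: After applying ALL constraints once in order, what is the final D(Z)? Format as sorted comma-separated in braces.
Constraint 1 (X + Z = W) on D(X)={2,3,6} D(Z)={3,4,5} D(W)={2,3,5,6}: X {2,3,6}->{2,3}; Z {3,4,5}->{3,4}; W {2,3,5,6}->{5,6}
Constraint 2 (W < Z) on D(W)={5,6} D(Z)={3,4}: W {5,6}->{}; Z {3,4}->{}
Constraint 3 (Z < X) on D(Z)={} D(X)={2,3}: X {2,3}->{}
So after all 3 constraints: D(Z) = {}

Answer: {}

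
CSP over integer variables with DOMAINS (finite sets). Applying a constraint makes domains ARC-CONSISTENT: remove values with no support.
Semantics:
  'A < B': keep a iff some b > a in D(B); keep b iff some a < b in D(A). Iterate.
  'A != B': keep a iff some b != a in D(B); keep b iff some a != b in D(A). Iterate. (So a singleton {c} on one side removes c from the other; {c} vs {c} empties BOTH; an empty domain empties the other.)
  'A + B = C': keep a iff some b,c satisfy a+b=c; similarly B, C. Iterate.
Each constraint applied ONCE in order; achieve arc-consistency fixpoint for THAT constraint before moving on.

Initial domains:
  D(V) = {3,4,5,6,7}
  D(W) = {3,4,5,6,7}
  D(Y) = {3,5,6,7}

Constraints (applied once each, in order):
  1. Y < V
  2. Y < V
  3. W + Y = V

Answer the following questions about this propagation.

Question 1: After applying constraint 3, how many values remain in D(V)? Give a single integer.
Constraint 1 (Y < V) on D(Y)={3,5,6,7} D(V)={3,4,5,6,7}: Y {3,5,6,7}->{3,5,6}; V {3,4,5,6,7}->{4,5,6,7}
Constraint 2 (Y < V) on D(Y)={3,5,6} D(V)={4,5,6,7}: no change
Constraint 3 (W + Y = V) on D(W)={3,4,5,6,7} D(Y)={3,5,6} D(V)={4,5,6,7}: W {3,4,5,6,7}->{3,4}; Y {3,5,6}->{3}; V {4,5,6,7}->{6,7}
So after constraint 3: D(V)={6,7}, size = 2

Answer: 2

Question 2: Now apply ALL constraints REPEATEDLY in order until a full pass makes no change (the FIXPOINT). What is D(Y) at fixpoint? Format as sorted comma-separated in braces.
pass 0 (initial): D(Y)={3,5,6,7}
pass 1: V {3,4,5,6,7}->{6,7}; W {3,4,5,6,7}->{3,4}; Y {3,5,6,7}->{3}
pass 2: no change
Fixpoint after 2 passes: D(Y) = {3}

Answer: {3}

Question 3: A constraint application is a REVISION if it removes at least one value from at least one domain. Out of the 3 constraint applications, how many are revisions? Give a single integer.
Answer: 2

Derivation:
Constraint 1 (Y < V) on D(Y)={3,5,6,7} D(V)={3,4,5,6,7}: Y {3,5,6,7}->{3,5,6}; V {3,4,5,6,7}->{4,5,6,7} => REVISION
Constraint 2 (Y < V) on D(Y)={3,5,6} D(V)={4,5,6,7}: no change => not a revision
Constraint 3 (W + Y = V) on D(W)={3,4,5,6,7} D(Y)={3,5,6} D(V)={4,5,6,7}: W {3,4,5,6,7}->{3,4}; Y {3,5,6}->{3}; V {4,5,6,7}->{6,7} => REVISION
Total revisions = 2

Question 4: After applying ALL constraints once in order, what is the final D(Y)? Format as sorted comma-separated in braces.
Answer: {3}

Derivation:
Constraint 1 (Y < V) on D(Y)={3,5,6,7} D(V)={3,4,5,6,7}: Y {3,5,6,7}->{3,5,6}; V {3,4,5,6,7}->{4,5,6,7}
Constraint 2 (Y < V) on D(Y)={3,5,6} D(V)={4,5,6,7}: no change
Constraint 3 (W + Y = V) on D(W)={3,4,5,6,7} D(Y)={3,5,6} D(V)={4,5,6,7}: W {3,4,5,6,7}->{3,4}; Y {3,5,6}->{3}; V {4,5,6,7}->{6,7}
So after all 3 constraints: D(Y) = {3}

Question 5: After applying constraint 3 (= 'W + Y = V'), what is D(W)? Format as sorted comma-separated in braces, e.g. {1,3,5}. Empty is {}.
Constraint 1 (Y < V) on D(Y)={3,5,6,7} D(V)={3,4,5,6,7}: Y {3,5,6,7}->{3,5,6}; V {3,4,5,6,7}->{4,5,6,7}
Constraint 2 (Y < V) on D(Y)={3,5,6} D(V)={4,5,6,7}: no change
Constraint 3 (W + Y = V) on D(W)={3,4,5,6,7} D(Y)={3,5,6} D(V)={4,5,6,7}: W {3,4,5,6,7}->{3,4}; Y {3,5,6}->{3}; V {4,5,6,7}->{6,7}
So after constraint 3: D(W) = {3,4}

Answer: {3,4}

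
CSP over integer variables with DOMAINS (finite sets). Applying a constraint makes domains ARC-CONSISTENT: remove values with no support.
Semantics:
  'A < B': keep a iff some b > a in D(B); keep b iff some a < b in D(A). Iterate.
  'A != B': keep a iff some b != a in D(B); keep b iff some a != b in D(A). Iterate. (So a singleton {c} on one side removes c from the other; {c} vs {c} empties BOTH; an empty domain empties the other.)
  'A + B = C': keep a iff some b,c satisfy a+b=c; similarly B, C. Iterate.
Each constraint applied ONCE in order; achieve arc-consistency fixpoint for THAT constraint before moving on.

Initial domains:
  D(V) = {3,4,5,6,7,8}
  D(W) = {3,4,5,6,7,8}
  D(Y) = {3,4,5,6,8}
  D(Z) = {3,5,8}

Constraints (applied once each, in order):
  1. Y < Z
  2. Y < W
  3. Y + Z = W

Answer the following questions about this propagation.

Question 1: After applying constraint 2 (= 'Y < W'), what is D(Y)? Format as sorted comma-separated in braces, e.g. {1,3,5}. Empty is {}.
Answer: {3,4,5,6}

Derivation:
Constraint 1 (Y < Z) on D(Y)={3,4,5,6,8} D(Z)={3,5,8}: Y {3,4,5,6,8}->{3,4,5,6}; Z {3,5,8}->{5,8}
Constraint 2 (Y < W) on D(Y)={3,4,5,6} D(W)={3,4,5,6,7,8}: W {3,4,5,6,7,8}->{4,5,6,7,8}
So after constraint 2: D(Y) = {3,4,5,6}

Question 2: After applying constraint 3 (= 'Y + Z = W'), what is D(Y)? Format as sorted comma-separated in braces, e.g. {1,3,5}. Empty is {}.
Constraint 1 (Y < Z) on D(Y)={3,4,5,6,8} D(Z)={3,5,8}: Y {3,4,5,6,8}->{3,4,5,6}; Z {3,5,8}->{5,8}
Constraint 2 (Y < W) on D(Y)={3,4,5,6} D(W)={3,4,5,6,7,8}: W {3,4,5,6,7,8}->{4,5,6,7,8}
Constraint 3 (Y + Z = W) on D(Y)={3,4,5,6} D(Z)={5,8} D(W)={4,5,6,7,8}: Y {3,4,5,6}->{3}; Z {5,8}->{5}; W {4,5,6,7,8}->{8}
So after constraint 3: D(Y) = {3}

Answer: {3}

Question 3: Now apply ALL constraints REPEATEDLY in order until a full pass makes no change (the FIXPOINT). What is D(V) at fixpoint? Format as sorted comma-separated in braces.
Answer: {3,4,5,6,7,8}

Derivation:
pass 0 (initial): D(V)={3,4,5,6,7,8}
pass 1: W {3,4,5,6,7,8}->{8}; Y {3,4,5,6,8}->{3}; Z {3,5,8}->{5}
pass 2: no change
Fixpoint after 2 passes: D(V) = {3,4,5,6,7,8}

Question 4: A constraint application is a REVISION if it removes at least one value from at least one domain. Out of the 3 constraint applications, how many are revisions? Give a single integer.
Answer: 3

Derivation:
Constraint 1 (Y < Z) on D(Y)={3,4,5,6,8} D(Z)={3,5,8}: Y {3,4,5,6,8}->{3,4,5,6}; Z {3,5,8}->{5,8} => REVISION
Constraint 2 (Y < W) on D(Y)={3,4,5,6} D(W)={3,4,5,6,7,8}: W {3,4,5,6,7,8}->{4,5,6,7,8} => REVISION
Constraint 3 (Y + Z = W) on D(Y)={3,4,5,6} D(Z)={5,8} D(W)={4,5,6,7,8}: Y {3,4,5,6}->{3}; Z {5,8}->{5}; W {4,5,6,7,8}->{8} => REVISION
Total revisions = 3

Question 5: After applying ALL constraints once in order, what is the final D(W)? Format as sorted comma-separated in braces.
Answer: {8}

Derivation:
Constraint 1 (Y < Z) on D(Y)={3,4,5,6,8} D(Z)={3,5,8}: Y {3,4,5,6,8}->{3,4,5,6}; Z {3,5,8}->{5,8}
Constraint 2 (Y < W) on D(Y)={3,4,5,6} D(W)={3,4,5,6,7,8}: W {3,4,5,6,7,8}->{4,5,6,7,8}
Constraint 3 (Y + Z = W) on D(Y)={3,4,5,6} D(Z)={5,8} D(W)={4,5,6,7,8}: Y {3,4,5,6}->{3}; Z {5,8}->{5}; W {4,5,6,7,8}->{8}
So after all 3 constraints: D(W) = {8}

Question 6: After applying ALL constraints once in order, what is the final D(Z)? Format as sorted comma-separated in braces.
Answer: {5}

Derivation:
Constraint 1 (Y < Z) on D(Y)={3,4,5,6,8} D(Z)={3,5,8}: Y {3,4,5,6,8}->{3,4,5,6}; Z {3,5,8}->{5,8}
Constraint 2 (Y < W) on D(Y)={3,4,5,6} D(W)={3,4,5,6,7,8}: W {3,4,5,6,7,8}->{4,5,6,7,8}
Constraint 3 (Y + Z = W) on D(Y)={3,4,5,6} D(Z)={5,8} D(W)={4,5,6,7,8}: Y {3,4,5,6}->{3}; Z {5,8}->{5}; W {4,5,6,7,8}->{8}
So after all 3 constraints: D(Z) = {5}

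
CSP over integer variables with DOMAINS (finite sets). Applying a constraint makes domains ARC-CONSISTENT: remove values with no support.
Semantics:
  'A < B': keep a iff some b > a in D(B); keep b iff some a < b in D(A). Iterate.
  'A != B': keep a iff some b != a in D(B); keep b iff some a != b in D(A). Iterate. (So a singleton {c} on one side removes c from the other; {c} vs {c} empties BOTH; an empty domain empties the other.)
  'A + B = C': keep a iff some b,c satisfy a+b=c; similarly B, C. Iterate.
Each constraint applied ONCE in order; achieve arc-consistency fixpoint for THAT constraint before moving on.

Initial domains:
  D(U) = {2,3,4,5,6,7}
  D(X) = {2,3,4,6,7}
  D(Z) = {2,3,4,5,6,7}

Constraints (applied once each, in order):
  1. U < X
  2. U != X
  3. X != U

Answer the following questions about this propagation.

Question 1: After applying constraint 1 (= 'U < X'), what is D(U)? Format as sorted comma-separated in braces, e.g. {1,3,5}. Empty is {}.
Constraint 1 (U < X) on D(U)={2,3,4,5,6,7} D(X)={2,3,4,6,7}: U {2,3,4,5,6,7}->{2,3,4,5,6}; X {2,3,4,6,7}->{3,4,6,7}
So after constraint 1: D(U) = {2,3,4,5,6}

Answer: {2,3,4,5,6}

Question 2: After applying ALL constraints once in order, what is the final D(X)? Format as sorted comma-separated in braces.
Answer: {3,4,6,7}

Derivation:
Constraint 1 (U < X) on D(U)={2,3,4,5,6,7} D(X)={2,3,4,6,7}: U {2,3,4,5,6,7}->{2,3,4,5,6}; X {2,3,4,6,7}->{3,4,6,7}
Constraint 2 (U != X) on D(U)={2,3,4,5,6} D(X)={3,4,6,7}: no change
Constraint 3 (X != U) on D(X)={3,4,6,7} D(U)={2,3,4,5,6}: no change
So after all 3 constraints: D(X) = {3,4,6,7}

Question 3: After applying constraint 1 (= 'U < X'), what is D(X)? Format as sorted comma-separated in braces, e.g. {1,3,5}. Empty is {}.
Answer: {3,4,6,7}

Derivation:
Constraint 1 (U < X) on D(U)={2,3,4,5,6,7} D(X)={2,3,4,6,7}: U {2,3,4,5,6,7}->{2,3,4,5,6}; X {2,3,4,6,7}->{3,4,6,7}
So after constraint 1: D(X) = {3,4,6,7}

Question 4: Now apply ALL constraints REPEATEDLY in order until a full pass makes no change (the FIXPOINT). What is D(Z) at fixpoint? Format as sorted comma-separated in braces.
pass 0 (initial): D(Z)={2,3,4,5,6,7}
pass 1: U {2,3,4,5,6,7}->{2,3,4,5,6}; X {2,3,4,6,7}->{3,4,6,7}
pass 2: no change
Fixpoint after 2 passes: D(Z) = {2,3,4,5,6,7}

Answer: {2,3,4,5,6,7}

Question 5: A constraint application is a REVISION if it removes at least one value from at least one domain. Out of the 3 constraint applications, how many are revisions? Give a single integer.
Constraint 1 (U < X) on D(U)={2,3,4,5,6,7} D(X)={2,3,4,6,7}: U {2,3,4,5,6,7}->{2,3,4,5,6}; X {2,3,4,6,7}->{3,4,6,7} => REVISION
Constraint 2 (U != X) on D(U)={2,3,4,5,6} D(X)={3,4,6,7}: no change => not a revision
Constraint 3 (X != U) on D(X)={3,4,6,7} D(U)={2,3,4,5,6}: no change => not a revision
Total revisions = 1

Answer: 1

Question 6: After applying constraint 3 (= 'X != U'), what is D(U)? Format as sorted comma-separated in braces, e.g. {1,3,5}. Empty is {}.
Constraint 1 (U < X) on D(U)={2,3,4,5,6,7} D(X)={2,3,4,6,7}: U {2,3,4,5,6,7}->{2,3,4,5,6}; X {2,3,4,6,7}->{3,4,6,7}
Constraint 2 (U != X) on D(U)={2,3,4,5,6} D(X)={3,4,6,7}: no change
Constraint 3 (X != U) on D(X)={3,4,6,7} D(U)={2,3,4,5,6}: no change
So after constraint 3: D(U) = {2,3,4,5,6}

Answer: {2,3,4,5,6}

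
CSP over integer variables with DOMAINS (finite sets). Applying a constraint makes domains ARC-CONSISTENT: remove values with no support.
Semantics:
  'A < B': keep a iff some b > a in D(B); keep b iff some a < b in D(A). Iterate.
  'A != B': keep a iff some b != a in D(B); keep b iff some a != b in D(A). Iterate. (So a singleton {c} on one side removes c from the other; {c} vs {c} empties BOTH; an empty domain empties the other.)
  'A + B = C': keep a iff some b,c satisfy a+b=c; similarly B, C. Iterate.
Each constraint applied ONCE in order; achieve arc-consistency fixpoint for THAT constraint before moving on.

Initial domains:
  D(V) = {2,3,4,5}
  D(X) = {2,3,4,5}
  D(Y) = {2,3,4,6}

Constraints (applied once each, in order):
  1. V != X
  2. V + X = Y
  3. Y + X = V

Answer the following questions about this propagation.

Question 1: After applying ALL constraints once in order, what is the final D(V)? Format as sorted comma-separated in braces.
Answer: {}

Derivation:
Constraint 1 (V != X) on D(V)={2,3,4,5} D(X)={2,3,4,5}: no change
Constraint 2 (V + X = Y) on D(V)={2,3,4,5} D(X)={2,3,4,5} D(Y)={2,3,4,6}: V {2,3,4,5}->{2,3,4}; X {2,3,4,5}->{2,3,4}; Y {2,3,4,6}->{4,6}
Constraint 3 (Y + X = V) on D(Y)={4,6} D(X)={2,3,4} D(V)={2,3,4}: Y {4,6}->{}; X {2,3,4}->{}; V {2,3,4}->{}
So after all 3 constraints: D(V) = {}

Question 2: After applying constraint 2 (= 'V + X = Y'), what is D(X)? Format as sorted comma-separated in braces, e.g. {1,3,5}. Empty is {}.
Answer: {2,3,4}

Derivation:
Constraint 1 (V != X) on D(V)={2,3,4,5} D(X)={2,3,4,5}: no change
Constraint 2 (V + X = Y) on D(V)={2,3,4,5} D(X)={2,3,4,5} D(Y)={2,3,4,6}: V {2,3,4,5}->{2,3,4}; X {2,3,4,5}->{2,3,4}; Y {2,3,4,6}->{4,6}
So after constraint 2: D(X) = {2,3,4}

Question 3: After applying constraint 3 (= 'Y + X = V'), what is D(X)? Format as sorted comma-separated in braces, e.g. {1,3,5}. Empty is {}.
Constraint 1 (V != X) on D(V)={2,3,4,5} D(X)={2,3,4,5}: no change
Constraint 2 (V + X = Y) on D(V)={2,3,4,5} D(X)={2,3,4,5} D(Y)={2,3,4,6}: V {2,3,4,5}->{2,3,4}; X {2,3,4,5}->{2,3,4}; Y {2,3,4,6}->{4,6}
Constraint 3 (Y + X = V) on D(Y)={4,6} D(X)={2,3,4} D(V)={2,3,4}: Y {4,6}->{}; X {2,3,4}->{}; V {2,3,4}->{}
So after constraint 3: D(X) = {}

Answer: {}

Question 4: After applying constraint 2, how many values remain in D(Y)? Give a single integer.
Answer: 2

Derivation:
Constraint 1 (V != X) on D(V)={2,3,4,5} D(X)={2,3,4,5}: no change
Constraint 2 (V + X = Y) on D(V)={2,3,4,5} D(X)={2,3,4,5} D(Y)={2,3,4,6}: V {2,3,4,5}->{2,3,4}; X {2,3,4,5}->{2,3,4}; Y {2,3,4,6}->{4,6}
So after constraint 2: D(Y)={4,6}, size = 2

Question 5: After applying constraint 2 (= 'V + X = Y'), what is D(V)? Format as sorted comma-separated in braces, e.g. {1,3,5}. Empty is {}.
Constraint 1 (V != X) on D(V)={2,3,4,5} D(X)={2,3,4,5}: no change
Constraint 2 (V + X = Y) on D(V)={2,3,4,5} D(X)={2,3,4,5} D(Y)={2,3,4,6}: V {2,3,4,5}->{2,3,4}; X {2,3,4,5}->{2,3,4}; Y {2,3,4,6}->{4,6}
So after constraint 2: D(V) = {2,3,4}

Answer: {2,3,4}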